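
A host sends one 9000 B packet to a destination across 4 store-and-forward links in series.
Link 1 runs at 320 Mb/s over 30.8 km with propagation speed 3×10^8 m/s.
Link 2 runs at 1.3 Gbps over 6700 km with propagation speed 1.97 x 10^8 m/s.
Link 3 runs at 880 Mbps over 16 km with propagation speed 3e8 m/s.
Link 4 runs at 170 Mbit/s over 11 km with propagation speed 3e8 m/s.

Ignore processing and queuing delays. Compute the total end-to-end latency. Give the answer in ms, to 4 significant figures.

L = 9000 × 8 = 72000 bits.
Transmission delays (L/R per hop): 0.225, 0.0553846, 0.0818182, 0.423529 ms; sum = 0.785732 ms.
Propagation delays (d/s per hop): 0.102667, 34.0102, 0.0533333, 0.0366667 ms; sum = 34.2028 ms.
End-to-end = 34.99 ms.

34.99 ms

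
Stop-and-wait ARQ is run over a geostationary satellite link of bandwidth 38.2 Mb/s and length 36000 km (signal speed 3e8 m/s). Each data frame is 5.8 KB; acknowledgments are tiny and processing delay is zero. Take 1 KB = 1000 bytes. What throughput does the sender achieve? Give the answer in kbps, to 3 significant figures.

t_tx = L/R = 46400/38200000 = 0.00121466 s.
t_prop = 36000000/300000000 = 0.12 s; RTT = 0.24 s.
Cycle = t_tx + RTT = 0.241215 s.
Throughput = L / cycle = 46400 / 0.241215 = 192 kbps.

192 kbps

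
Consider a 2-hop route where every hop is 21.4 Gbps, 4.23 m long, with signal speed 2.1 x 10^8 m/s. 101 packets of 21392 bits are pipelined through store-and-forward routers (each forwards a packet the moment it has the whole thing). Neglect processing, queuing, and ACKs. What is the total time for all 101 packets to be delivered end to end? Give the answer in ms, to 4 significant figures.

Per-hop transmission t_tx = L/R = 21392/21400000000 = 0.000999626 ms.
Per-hop propagation t_prop = 4.23/210000000 = 2.01429e-05 ms.
Pipeline fill: first packet needs 2·t_tx to clear all hops; remaining 100 packets each add one t_tx.
Total = (2+101-1)·t_tx + 2·t_prop = 102·0.000999626 + 2·2.01429e-05 = 0.1020 ms.

0.1020 ms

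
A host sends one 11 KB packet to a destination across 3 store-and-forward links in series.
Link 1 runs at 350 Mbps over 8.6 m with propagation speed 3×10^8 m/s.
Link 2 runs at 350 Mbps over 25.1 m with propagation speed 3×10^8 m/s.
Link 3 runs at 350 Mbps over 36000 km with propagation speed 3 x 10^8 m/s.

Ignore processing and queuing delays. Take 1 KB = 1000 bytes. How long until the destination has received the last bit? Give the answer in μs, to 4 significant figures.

L = 88000 bits.
Transmission delay per hop = L/R = 88000/350000000 = 251.429 μs; 3 hops → 754.286 μs.
Propagation delays (d/s per hop): 0.0286667, 0.0836667, 120000 μs; sum = 120000 μs.
End-to-end = 120800 μs.

120800 μs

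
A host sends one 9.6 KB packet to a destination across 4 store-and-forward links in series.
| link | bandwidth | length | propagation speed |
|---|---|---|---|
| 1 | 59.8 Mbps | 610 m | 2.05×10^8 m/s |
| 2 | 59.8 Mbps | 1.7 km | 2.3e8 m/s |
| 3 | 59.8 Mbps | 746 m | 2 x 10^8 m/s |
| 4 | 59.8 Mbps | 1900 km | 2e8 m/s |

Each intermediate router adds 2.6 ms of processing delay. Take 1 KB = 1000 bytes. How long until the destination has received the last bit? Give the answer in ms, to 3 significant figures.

22.5 ms

L = 76800 bits.
Transmission delay per hop = L/R = 76800/59800000 = 1.28428 ms; 4 hops → 5.13712 ms.
Propagation delays (d/s per hop): 0.00297561, 0.0073913, 0.00373, 9.5 ms; sum = 9.5141 ms.
Processing at 3 router(s): 3 × 2.6 ms = 7.8 ms.
End-to-end = 22.5 ms.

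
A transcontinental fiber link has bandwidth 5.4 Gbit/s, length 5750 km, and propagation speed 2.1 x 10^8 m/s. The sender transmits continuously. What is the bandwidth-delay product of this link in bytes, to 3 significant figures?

Propagation delay = 5750000 / 210000000 = 0.027381 s.
BDP = R × t_prop = 5400000000 × 0.027381 = 147857000 bits.
In bytes: 147857000/8 = 18500000 bytes.

18500000 bytes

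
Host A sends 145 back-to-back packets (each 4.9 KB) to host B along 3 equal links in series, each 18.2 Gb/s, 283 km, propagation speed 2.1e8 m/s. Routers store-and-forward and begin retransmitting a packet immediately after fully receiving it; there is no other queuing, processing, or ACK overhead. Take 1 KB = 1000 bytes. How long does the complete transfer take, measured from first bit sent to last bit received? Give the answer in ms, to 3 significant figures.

4.36 ms

Per-hop transmission t_tx = L/R = 39200/18200000000 = 0.00215385 ms.
Per-hop propagation t_prop = 283000/210000000 = 1.34762 ms.
Pipeline fill: first packet needs 3·t_tx to clear all hops; remaining 144 packets each add one t_tx.
Total = (3+145-1)·t_tx + 3·t_prop = 147·0.00215385 + 3·1.34762 = 4.36 ms.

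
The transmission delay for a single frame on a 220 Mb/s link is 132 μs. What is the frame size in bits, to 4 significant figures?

29040 bits

L = R × t_tx = 220000000 b/s × 0.000132 s = 29040 bits.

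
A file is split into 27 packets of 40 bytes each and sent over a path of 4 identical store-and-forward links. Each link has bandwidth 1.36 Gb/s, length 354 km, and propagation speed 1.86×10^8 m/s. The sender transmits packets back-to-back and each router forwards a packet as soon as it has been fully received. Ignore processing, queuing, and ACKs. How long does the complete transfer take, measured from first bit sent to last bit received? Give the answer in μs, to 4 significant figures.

Per-hop transmission t_tx = L/R = 320/1360000000 = 0.235294 μs.
Per-hop propagation t_prop = 354000/186000000 = 1903.23 μs.
Pipeline fill: first packet needs 4·t_tx to clear all hops; remaining 26 packets each add one t_tx.
Total = (4+27-1)·t_tx + 4·t_prop = 30·0.235294 + 4·1903.23 = 7620 μs.

7620 μs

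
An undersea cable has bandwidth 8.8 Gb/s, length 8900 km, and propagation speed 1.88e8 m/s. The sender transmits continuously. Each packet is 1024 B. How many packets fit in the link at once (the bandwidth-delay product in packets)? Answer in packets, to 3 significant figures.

Propagation delay = 8900000 / 188000000 = 0.0473404 s.
BDP = R × t_prop = 8800000000 × 0.0473404 = 416596000 bits.
In packets of 8192 bits: 50900 packets.

50900 packets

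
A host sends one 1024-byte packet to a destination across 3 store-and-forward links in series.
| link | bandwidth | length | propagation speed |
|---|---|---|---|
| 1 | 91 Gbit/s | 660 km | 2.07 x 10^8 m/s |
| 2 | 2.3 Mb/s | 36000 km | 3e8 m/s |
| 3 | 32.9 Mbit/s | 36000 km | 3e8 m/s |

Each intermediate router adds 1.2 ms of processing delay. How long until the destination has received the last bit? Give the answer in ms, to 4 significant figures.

249.4 ms

L = 1024 × 8 = 8192 bits.
Transmission delays (L/R per hop): 9.0022e-05, 3.56174, 0.248997 ms; sum = 3.81083 ms.
Propagation delays (d/s per hop): 3.18841, 120, 120 ms; sum = 243.188 ms.
Processing at 2 router(s): 2 × 1.2 ms = 2.4 ms.
End-to-end = 249.4 ms.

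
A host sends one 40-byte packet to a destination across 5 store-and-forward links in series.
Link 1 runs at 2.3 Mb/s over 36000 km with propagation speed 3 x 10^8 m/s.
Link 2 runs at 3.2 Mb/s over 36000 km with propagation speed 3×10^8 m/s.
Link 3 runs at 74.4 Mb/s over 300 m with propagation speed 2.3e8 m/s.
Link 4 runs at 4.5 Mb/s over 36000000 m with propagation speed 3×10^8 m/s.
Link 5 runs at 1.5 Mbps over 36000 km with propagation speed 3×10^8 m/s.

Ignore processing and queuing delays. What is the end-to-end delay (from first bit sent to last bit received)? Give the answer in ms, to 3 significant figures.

L = 40 × 8 = 320 bits.
Transmission delays (L/R per hop): 0.13913, 0.1, 0.00430108, 0.0711111, 0.213333 ms; sum = 0.527876 ms.
Propagation delays (d/s per hop): 120, 120, 0.00130435, 120, 120 ms; sum = 480.001 ms.
End-to-end = 481 ms.

481 ms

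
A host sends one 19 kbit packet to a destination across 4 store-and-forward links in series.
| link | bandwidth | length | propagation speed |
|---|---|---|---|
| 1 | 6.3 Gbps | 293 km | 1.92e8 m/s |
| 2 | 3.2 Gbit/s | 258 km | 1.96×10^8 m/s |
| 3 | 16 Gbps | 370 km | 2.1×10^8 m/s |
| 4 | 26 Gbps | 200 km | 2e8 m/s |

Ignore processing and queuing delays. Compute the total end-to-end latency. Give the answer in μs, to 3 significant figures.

L = 19000 bits.
Transmission delays (L/R per hop): 3.01587, 5.9375, 1.1875, 0.730769 μs; sum = 10.8716 μs.
Propagation delays (d/s per hop): 1526.04, 1316.33, 1761.9, 1000 μs; sum = 5604.27 μs.
End-to-end = 5620 μs.

5620 μs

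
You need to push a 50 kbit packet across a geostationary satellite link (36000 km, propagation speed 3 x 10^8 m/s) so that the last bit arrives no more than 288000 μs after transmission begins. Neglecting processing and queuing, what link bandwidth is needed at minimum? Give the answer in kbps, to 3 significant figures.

298 kbps

Propagation delay = 36000000 / 300000000 = 120000 μs.
Transmission budget = 288000 − 120000 = 168000 μs.
R ≥ L / t_tx = 50000 bits / 0.168 s = 298 kbps.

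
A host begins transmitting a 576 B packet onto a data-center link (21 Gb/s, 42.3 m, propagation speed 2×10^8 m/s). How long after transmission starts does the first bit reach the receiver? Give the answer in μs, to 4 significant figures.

0.2115 μs

First bit experiences only propagation delay: d/s = 42.3/200000000 = 0.2115 μs.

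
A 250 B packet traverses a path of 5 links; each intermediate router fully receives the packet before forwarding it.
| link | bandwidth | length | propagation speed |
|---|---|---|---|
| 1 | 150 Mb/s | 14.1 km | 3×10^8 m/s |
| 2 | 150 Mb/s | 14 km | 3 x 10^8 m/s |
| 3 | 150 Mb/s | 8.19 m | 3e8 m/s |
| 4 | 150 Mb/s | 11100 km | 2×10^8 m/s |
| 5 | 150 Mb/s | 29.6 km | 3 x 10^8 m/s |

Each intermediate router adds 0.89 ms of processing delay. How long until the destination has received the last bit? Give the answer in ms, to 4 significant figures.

59.32 ms

L = 250 × 8 = 2000 bits.
Transmission delay per hop = L/R = 2000/150000000 = 0.0133333 ms; 5 hops → 0.0666667 ms.
Propagation delays (d/s per hop): 0.047, 0.0466667, 2.73e-05, 55.5, 0.0986667 ms; sum = 55.6924 ms.
Processing at 4 router(s): 4 × 0.89 ms = 3.56 ms.
End-to-end = 59.32 ms.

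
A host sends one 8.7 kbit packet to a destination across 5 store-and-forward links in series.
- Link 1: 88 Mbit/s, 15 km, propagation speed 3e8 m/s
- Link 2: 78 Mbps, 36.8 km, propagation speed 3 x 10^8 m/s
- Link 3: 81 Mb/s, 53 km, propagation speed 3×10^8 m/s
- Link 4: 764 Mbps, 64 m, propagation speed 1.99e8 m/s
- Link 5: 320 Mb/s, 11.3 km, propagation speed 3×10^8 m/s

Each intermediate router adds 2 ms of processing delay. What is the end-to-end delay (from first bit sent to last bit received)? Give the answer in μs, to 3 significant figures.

L = 8700 bits.
Transmission delays (L/R per hop): 98.8636, 111.538, 107.407, 11.3874, 27.1875 μs; sum = 356.384 μs.
Propagation delays (d/s per hop): 50, 122.667, 176.667, 0.321608, 37.6667 μs; sum = 387.322 μs.
Processing at 4 router(s): 4 × 2 ms = 8000 μs.
End-to-end = 8740 μs.

8740 μs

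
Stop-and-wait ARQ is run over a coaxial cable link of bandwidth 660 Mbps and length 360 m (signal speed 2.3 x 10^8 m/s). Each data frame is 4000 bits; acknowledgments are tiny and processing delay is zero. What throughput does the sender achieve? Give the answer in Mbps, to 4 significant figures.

435.2 Mbps

t_tx = L/R = 4000/660000000 = 6.06061e-06 s.
t_prop = 360/2.3e+08 = 1.56522e-06 s; RTT = 3.13043e-06 s.
Cycle = t_tx + RTT = 9.19104e-06 s.
Throughput = L / cycle = 4000 / 9.19104e-06 = 435.2 Mbps.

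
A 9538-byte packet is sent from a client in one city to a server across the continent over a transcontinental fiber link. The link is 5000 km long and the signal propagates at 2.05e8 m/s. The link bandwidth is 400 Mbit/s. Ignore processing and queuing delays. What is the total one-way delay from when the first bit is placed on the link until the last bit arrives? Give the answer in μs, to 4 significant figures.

L = 9538 × 8 = 76304 bits.
Transmission delay = L/R = 76304 / 400000000 = 190.76 μs.
Propagation delay = d/s = 5000000 m / 2.05e+08 m/s = 24390.2 μs.
Total = 24580 μs.

24580 μs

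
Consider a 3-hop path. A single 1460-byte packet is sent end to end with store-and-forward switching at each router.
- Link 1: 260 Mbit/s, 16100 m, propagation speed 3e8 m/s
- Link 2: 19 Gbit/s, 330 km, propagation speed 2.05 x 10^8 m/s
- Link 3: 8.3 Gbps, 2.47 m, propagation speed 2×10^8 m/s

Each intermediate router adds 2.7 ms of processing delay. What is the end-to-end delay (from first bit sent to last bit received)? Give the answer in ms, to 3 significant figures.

7.11 ms

L = 1460 × 8 = 11680 bits.
Transmission delays (L/R per hop): 0.0449231, 0.000614737, 0.00140723 ms; sum = 0.046945 ms.
Propagation delays (d/s per hop): 0.0536667, 1.60976, 1.235e-05 ms; sum = 1.66344 ms.
Processing at 2 router(s): 2 × 2.7 ms = 5.4 ms.
End-to-end = 7.11 ms.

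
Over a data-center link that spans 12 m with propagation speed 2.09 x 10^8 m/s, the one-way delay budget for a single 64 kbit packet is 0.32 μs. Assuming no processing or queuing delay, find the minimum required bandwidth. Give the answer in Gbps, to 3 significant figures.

Propagation delay = 12 / 209000000 = 0.0574163 μs.
Transmission budget = 0.32 − 0.0574163 = 0.262584 μs.
R ≥ L / t_tx = 64000 bits / 2.62584e-07 s = 244 Gbps.

244 Gbps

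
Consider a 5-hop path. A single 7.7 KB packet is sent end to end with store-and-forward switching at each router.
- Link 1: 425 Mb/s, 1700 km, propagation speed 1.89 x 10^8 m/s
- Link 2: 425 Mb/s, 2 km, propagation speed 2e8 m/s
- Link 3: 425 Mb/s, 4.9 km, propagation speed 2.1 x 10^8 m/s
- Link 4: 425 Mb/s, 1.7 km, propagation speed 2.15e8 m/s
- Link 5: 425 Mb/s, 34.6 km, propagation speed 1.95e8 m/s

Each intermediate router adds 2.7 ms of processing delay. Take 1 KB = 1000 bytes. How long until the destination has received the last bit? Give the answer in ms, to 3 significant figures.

L = 61600 bits.
Transmission delay per hop = L/R = 61600/425000000 = 0.144941 ms; 5 hops → 0.724706 ms.
Propagation delays (d/s per hop): 8.99471, 0.01, 0.0233333, 0.00790698, 0.177436 ms; sum = 9.21339 ms.
Processing at 4 router(s): 4 × 2.7 ms = 10.8 ms.
End-to-end = 20.7 ms.

20.7 ms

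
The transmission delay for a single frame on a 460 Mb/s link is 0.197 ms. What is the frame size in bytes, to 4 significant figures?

11330 bytes

L = R × t_tx = 460000000 b/s × 0.000197 s = 90620 bits.
In bytes: 90620 / 8 = 11330 bytes.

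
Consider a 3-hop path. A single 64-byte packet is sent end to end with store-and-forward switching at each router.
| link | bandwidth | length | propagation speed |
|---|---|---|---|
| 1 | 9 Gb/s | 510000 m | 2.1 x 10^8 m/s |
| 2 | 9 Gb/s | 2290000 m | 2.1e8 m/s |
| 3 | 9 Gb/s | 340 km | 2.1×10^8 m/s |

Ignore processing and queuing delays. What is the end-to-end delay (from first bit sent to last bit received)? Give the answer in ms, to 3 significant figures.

L = 64 × 8 = 512 bits.
Transmission delay per hop = L/R = 512/9000000000 = 5.68889e-05 ms; 3 hops → 0.000170667 ms.
Propagation delays (d/s per hop): 2.42857, 10.9048, 1.61905 ms; sum = 14.9524 ms.
End-to-end = 15.0 ms.

15.0 ms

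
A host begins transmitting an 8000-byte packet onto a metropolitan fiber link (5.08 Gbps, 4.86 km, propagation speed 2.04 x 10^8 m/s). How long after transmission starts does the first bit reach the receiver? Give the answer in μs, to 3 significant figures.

23.8 μs

First bit experiences only propagation delay: d/s = 4860/204000000 = 23.8 μs.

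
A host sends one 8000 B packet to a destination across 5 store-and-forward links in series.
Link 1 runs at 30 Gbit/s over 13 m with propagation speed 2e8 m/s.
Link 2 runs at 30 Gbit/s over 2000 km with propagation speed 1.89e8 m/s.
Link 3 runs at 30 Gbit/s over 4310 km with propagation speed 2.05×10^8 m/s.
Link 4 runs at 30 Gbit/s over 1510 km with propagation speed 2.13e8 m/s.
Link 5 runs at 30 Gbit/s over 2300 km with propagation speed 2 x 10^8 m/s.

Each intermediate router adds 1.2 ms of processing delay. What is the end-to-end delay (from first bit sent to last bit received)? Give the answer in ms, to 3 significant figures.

L = 8000 × 8 = 64000 bits.
Transmission delay per hop = L/R = 64000/30000000000 = 0.00213333 ms; 5 hops → 0.0106667 ms.
Propagation delays (d/s per hop): 6.5e-05, 10.582, 21.0244, 7.0892, 11.5 ms; sum = 50.1957 ms.
Processing at 4 router(s): 4 × 1.2 ms = 4.8 ms.
End-to-end = 55.0 ms.

55.0 ms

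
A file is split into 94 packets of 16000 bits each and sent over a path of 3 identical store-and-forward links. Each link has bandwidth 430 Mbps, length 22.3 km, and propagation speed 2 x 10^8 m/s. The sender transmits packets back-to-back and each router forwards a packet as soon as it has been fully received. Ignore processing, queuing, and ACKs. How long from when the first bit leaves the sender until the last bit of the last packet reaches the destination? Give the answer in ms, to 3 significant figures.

3.91 ms

Per-hop transmission t_tx = L/R = 16000/430000000 = 0.0372093 ms.
Per-hop propagation t_prop = 22300/200000000 = 0.1115 ms.
Pipeline fill: first packet needs 3·t_tx to clear all hops; remaining 93 packets each add one t_tx.
Total = (3+94-1)·t_tx + 3·t_prop = 96·0.0372093 + 3·0.1115 = 3.91 ms.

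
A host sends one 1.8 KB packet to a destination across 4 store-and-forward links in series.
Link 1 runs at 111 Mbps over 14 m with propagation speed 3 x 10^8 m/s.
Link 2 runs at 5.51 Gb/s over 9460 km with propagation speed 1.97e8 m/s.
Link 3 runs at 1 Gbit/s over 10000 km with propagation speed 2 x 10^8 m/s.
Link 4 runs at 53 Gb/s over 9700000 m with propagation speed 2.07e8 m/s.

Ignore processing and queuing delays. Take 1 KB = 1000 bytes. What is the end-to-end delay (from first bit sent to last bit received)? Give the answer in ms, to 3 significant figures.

L = 14400 bits.
Transmission delays (L/R per hop): 0.12973, 0.00261343, 0.0144, 0.000271698 ms; sum = 0.147015 ms.
Propagation delays (d/s per hop): 4.66667e-05, 48.0203, 50, 46.8599 ms; sum = 144.88 ms.
End-to-end = 145 ms.

145 ms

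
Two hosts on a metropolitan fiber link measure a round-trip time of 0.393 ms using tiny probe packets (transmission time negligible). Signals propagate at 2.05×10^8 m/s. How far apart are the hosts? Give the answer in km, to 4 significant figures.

One-way propagation = RTT/2 = 0.1965 ms.
d = s × t = 2.05e+08 × 0.0001965 = 40.28 km.

40.28 km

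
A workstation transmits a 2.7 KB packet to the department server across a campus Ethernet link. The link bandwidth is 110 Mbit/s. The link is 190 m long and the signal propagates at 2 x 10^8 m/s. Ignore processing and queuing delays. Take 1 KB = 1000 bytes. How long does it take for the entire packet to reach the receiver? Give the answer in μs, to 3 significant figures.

197 μs

L = 21600 bits.
Transmission delay = L/R = 21600 / 110000000 = 196.364 μs.
Propagation delay = d/s = 190 m / 200000000 m/s = 0.95 μs.
Total = 197 μs.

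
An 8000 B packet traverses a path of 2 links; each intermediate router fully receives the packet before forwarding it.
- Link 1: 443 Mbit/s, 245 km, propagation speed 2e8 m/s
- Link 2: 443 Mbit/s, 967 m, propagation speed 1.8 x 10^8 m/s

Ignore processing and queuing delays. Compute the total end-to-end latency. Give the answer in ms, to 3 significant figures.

1.52 ms

L = 8000 × 8 = 64000 bits.
Transmission delay per hop = L/R = 64000/443000000 = 0.14447 ms; 2 hops → 0.288939 ms.
Propagation delays (d/s per hop): 1.225, 0.00537222 ms; sum = 1.23037 ms.
End-to-end = 1.52 ms.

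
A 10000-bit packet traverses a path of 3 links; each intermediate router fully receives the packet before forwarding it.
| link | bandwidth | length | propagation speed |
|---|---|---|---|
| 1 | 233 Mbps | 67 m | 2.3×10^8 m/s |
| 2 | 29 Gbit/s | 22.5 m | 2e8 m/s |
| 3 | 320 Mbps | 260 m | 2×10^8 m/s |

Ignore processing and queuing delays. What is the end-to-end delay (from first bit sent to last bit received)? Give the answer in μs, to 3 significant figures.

76.2 μs

Transmission delays (L/R per hop): 42.9185, 0.344828, 31.25 μs; sum = 74.5133 μs.
Propagation delays (d/s per hop): 0.291304, 0.1125, 1.3 μs; sum = 1.7038 μs.
End-to-end = 76.2 μs.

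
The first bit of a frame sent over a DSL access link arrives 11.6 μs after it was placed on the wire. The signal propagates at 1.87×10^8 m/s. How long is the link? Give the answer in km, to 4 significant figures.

d = s × t_prop = 187000000 × 1.16e-05 = 2.169 km.

2.169 km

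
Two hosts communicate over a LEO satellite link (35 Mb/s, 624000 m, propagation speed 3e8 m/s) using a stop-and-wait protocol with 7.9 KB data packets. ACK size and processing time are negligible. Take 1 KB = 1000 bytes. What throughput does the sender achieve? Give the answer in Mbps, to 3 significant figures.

t_tx = L/R = 63200/35000000 = 0.00180571 s.
t_prop = 624000/300000000 = 0.00208 s; RTT = 0.00416 s.
Cycle = t_tx + RTT = 0.00596571 s.
Throughput = L / cycle = 63200 / 0.00596571 = 10.6 Mbps.

10.6 Mbps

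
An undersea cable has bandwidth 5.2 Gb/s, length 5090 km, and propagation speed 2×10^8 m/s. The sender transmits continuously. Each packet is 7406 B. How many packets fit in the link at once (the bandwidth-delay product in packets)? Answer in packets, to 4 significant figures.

2234 packets

Propagation delay = 5090000 / 200000000 = 0.02545 s.
BDP = R × t_prop = 5200000000 × 0.02545 = 132340000 bits.
In packets of 59248 bits: 2234 packets.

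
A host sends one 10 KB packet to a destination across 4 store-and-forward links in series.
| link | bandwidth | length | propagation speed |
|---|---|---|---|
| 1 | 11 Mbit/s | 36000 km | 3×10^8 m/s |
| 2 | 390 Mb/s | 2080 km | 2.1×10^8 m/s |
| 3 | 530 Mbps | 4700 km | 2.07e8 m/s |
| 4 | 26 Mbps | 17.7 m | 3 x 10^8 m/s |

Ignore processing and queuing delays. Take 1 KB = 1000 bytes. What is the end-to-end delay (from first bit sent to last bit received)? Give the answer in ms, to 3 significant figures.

L = 80000 bits.
Transmission delays (L/R per hop): 7.27273, 0.205128, 0.150943, 3.07692 ms; sum = 10.7057 ms.
Propagation delays (d/s per hop): 120, 9.90476, 22.7053, 5.9e-05 ms; sum = 152.61 ms.
End-to-end = 163 ms.

163 ms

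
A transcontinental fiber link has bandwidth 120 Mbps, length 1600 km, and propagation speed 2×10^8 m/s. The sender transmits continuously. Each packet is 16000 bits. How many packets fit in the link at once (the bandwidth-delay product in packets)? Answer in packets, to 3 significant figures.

60.0 packets

Propagation delay = 1600000 / 200000000 = 0.008 s.
BDP = R × t_prop = 120000000 × 0.008 = 960000 bits.
In packets of 16000 bits: 60.0 packets.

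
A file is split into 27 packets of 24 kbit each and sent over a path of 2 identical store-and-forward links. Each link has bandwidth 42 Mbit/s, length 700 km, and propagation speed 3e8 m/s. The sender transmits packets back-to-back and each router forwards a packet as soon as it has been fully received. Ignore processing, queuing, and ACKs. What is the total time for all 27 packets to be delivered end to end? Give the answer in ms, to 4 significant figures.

20.67 ms

Per-hop transmission t_tx = L/R = 24000/42000000 = 0.571429 ms.
Per-hop propagation t_prop = 700000/300000000 = 2.33333 ms.
Pipeline fill: first packet needs 2·t_tx to clear all hops; remaining 26 packets each add one t_tx.
Total = (2+27-1)·t_tx + 2·t_prop = 28·0.571429 + 2·2.33333 = 20.67 ms.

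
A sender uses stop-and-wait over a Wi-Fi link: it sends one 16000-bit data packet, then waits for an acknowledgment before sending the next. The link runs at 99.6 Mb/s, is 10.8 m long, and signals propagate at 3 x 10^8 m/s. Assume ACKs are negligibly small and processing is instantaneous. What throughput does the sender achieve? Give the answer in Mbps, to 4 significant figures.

99.56 Mbps

t_tx = L/R = 16000/99600000 = 0.000160643 s.
t_prop = 10.8/300000000 = 3.6e-08 s; RTT = 7.2e-08 s.
Cycle = t_tx + RTT = 0.000160715 s.
Throughput = L / cycle = 16000 / 0.000160715 = 99.56 Mbps.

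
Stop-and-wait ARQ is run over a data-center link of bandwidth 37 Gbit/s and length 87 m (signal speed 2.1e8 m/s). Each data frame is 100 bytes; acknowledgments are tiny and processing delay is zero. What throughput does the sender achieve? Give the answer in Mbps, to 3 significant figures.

t_tx = L/R = 800/37000000000 = 2.16216e-08 s.
t_prop = 87/210000000 = 4.14286e-07 s; RTT = 8.28571e-07 s.
Cycle = t_tx + RTT = 8.50193e-07 s.
Throughput = L / cycle = 800 / 8.50193e-07 = 941 Mbps.

941 Mbps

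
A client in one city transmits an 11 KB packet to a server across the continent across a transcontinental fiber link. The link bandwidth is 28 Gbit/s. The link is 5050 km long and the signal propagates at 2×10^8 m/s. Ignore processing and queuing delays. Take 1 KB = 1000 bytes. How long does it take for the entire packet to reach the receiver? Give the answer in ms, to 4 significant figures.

L = 88000 bits.
Transmission delay = L/R = 88000 / 28000000000 = 0.00314286 ms.
Propagation delay = d/s = 5050000 m / 200000000 m/s = 25.25 ms.
Total = 25.25 ms.

25.25 ms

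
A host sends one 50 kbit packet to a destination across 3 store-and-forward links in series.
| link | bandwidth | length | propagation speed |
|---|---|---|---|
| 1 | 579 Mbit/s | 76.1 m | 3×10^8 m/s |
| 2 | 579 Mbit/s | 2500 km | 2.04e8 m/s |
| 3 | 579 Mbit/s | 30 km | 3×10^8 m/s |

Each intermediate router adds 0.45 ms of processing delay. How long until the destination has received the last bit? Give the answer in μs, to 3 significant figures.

L = 50000 bits.
Transmission delay per hop = L/R = 50000/579000000 = 86.3558 μs; 3 hops → 259.067 μs.
Propagation delays (d/s per hop): 0.253667, 12254.9, 100 μs; sum = 12355.2 μs.
Processing at 2 router(s): 2 × 0.45 ms = 900 μs.
End-to-end = 13500 μs.

13500 μs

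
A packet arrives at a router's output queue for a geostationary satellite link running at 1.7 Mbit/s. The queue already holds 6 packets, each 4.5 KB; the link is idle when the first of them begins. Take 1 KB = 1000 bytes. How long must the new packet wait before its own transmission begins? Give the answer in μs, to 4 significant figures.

127100 μs

Each queued packet: L/R = 36000/1700000 = 21176.5 μs.
6 queued → 127059 μs.
Queuing delay = 127100 μs.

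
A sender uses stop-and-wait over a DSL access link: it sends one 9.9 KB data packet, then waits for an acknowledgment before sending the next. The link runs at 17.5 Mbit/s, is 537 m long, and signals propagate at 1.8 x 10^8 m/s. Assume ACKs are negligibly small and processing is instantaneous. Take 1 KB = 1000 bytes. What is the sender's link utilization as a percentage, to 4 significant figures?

99.87 %

t_tx = L/R = 79200/17500000 = 0.00452571 s.
t_prop = 537/180000000 = 2.98333e-06 s; RTT = 5.96667e-06 s.
Cycle = t_tx + RTT = 0.00453168 s.
Utilization = t_tx / cycle = 0.00452571/0.00453168 = 99.87 %.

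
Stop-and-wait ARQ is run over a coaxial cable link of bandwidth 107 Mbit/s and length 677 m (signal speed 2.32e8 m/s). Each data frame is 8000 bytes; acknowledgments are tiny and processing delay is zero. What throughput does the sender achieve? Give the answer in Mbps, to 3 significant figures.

t_tx = L/R = 64000/107000000 = 0.000598131 s.
t_prop = 677/2.32e+08 = 2.9181e-06 s; RTT = 5.83621e-06 s.
Cycle = t_tx + RTT = 0.000603967 s.
Throughput = L / cycle = 64000 / 0.000603967 = 106 Mbps.

106 Mbps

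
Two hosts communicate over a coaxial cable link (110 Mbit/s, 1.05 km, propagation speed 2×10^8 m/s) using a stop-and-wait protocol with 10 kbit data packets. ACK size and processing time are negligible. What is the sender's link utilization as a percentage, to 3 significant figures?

89.6 %

t_tx = L/R = 10000/110000000 = 9.09091e-05 s.
t_prop = 1050/200000000 = 5.25e-06 s; RTT = 1.05e-05 s.
Cycle = t_tx + RTT = 0.000101409 s.
Utilization = t_tx / cycle = 9.09091e-05/0.000101409 = 89.6 %.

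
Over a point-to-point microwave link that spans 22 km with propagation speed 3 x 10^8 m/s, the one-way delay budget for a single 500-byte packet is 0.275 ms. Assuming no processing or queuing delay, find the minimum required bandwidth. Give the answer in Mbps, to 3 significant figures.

19.8 Mbps

L = 4000 bits.
Propagation delay = 22000 / 300000000 = 0.0733333 ms.
Transmission budget = 0.275 − 0.0733333 = 0.201667 ms.
R ≥ L / t_tx = 4000 bits / 0.000201667 s = 19.8 Mbps.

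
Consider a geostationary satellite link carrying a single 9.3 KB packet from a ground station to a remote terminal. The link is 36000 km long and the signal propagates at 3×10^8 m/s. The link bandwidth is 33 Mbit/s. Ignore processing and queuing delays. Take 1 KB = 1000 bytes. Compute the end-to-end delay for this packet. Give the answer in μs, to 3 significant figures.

L = 74400 bits.
Transmission delay = L/R = 74400 / 33000000 = 2254.55 μs.
Propagation delay = d/s = 36000000 m / 300000000 m/s = 120000 μs.
Total = 122000 μs.

122000 μs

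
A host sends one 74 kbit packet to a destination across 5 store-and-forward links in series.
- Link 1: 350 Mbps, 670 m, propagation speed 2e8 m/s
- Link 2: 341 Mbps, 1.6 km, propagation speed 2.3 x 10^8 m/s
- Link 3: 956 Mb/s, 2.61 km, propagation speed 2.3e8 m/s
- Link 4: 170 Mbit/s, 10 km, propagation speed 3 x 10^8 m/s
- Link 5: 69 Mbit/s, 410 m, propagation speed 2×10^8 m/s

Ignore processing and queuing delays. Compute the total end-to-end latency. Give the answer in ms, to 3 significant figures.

2.07 ms

L = 74000 bits.
Transmission delays (L/R per hop): 0.211429, 0.217009, 0.0774059, 0.435294, 1.07246 ms; sum = 2.0136 ms.
Propagation delays (d/s per hop): 0.00335, 0.00695652, 0.0113478, 0.0333333, 0.00205 ms; sum = 0.0570377 ms.
End-to-end = 2.07 ms.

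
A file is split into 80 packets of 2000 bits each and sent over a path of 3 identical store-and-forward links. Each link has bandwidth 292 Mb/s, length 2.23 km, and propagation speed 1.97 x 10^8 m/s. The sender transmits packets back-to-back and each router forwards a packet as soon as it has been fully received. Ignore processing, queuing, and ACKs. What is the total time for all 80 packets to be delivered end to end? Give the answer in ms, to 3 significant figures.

Per-hop transmission t_tx = L/R = 2000/292000000 = 0.00684932 ms.
Per-hop propagation t_prop = 2230/197000000 = 0.0113198 ms.
Pipeline fill: first packet needs 3·t_tx to clear all hops; remaining 79 packets each add one t_tx.
Total = (3+80-1)·t_tx + 3·t_prop = 82·0.00684932 + 3·0.0113198 = 0.596 ms.

0.596 ms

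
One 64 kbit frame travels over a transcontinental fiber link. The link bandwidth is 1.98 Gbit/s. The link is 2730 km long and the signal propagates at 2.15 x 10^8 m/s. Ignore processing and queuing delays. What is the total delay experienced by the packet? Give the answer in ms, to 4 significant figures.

L = 64000 bits.
Transmission delay = L/R = 64000 / 1980000000 = 0.0323232 ms.
Propagation delay = d/s = 2730000 m / 215000000 m/s = 12.6977 ms.
Total = 12.73 ms.

12.73 ms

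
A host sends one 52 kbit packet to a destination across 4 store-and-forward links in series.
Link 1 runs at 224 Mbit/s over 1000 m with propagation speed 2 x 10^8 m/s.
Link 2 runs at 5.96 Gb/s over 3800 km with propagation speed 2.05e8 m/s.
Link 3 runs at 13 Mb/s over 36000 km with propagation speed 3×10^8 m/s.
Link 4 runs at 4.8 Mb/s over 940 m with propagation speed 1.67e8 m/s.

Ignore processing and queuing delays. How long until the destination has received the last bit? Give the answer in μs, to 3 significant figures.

154000 μs

L = 52000 bits.
Transmission delays (L/R per hop): 232.143, 8.72483, 4000, 10833.3 μs; sum = 15074.2 μs.
Propagation delays (d/s per hop): 5, 18536.6, 120000, 5.62874 μs; sum = 138547 μs.
End-to-end = 154000 μs.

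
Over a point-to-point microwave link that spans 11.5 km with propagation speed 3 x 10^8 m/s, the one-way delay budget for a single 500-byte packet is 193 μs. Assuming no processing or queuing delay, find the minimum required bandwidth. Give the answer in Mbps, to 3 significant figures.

25.9 Mbps

L = 4000 bits.
Propagation delay = 11500 / 300000000 = 38.3333 μs.
Transmission budget = 193 − 38.3333 = 154.667 μs.
R ≥ L / t_tx = 4000 bits / 0.000154667 s = 25.9 Mbps.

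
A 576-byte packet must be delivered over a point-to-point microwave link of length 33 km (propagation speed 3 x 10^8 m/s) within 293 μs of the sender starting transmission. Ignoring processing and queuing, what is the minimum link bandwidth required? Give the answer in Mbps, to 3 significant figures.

L = 4608 bits.
Propagation delay = 33000 / 300000000 = 110 μs.
Transmission budget = 293 − 110 = 183 μs.
R ≥ L / t_tx = 4608 bits / 0.000183 s = 25.2 Mbps.

25.2 Mbps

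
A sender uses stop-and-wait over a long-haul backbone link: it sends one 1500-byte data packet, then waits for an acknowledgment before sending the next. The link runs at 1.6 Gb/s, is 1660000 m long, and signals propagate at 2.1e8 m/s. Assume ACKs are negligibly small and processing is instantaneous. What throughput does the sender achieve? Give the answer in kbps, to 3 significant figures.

t_tx = L/R = 12000/1600000000 = 7.5e-06 s.
t_prop = 1660000/210000000 = 0.00790476 s; RTT = 0.0158095 s.
Cycle = t_tx + RTT = 0.015817 s.
Throughput = L / cycle = 12000 / 0.015817 = 759 kbps.

759 kbps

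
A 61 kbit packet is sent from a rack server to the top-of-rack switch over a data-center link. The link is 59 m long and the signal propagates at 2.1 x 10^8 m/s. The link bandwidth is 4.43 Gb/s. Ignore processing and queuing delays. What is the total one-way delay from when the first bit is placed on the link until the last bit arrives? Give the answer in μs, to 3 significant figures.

14.1 μs

L = 61000 bits.
Transmission delay = L/R = 61000 / 4430000000 = 13.7698 μs.
Propagation delay = d/s = 59 m / 210000000 m/s = 0.280952 μs.
Total = 14.1 μs.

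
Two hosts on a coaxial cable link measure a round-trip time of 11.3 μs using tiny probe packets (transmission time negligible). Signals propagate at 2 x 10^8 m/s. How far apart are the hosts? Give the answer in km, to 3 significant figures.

1.13 km

One-way propagation = RTT/2 = 5.65 μs.
d = s × t = 200000000 × 5.65e-06 = 1.13 km.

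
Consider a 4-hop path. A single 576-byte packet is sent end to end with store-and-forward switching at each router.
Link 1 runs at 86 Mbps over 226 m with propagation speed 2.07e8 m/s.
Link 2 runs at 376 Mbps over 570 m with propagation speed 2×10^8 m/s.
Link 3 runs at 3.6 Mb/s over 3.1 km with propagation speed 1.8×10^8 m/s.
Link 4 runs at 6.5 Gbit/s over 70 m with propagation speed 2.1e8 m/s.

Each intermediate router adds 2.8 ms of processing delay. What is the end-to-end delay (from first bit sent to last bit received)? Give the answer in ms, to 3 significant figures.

L = 576 × 8 = 4608 bits.
Transmission delays (L/R per hop): 0.0535814, 0.0122553, 1.28, 0.000708923 ms; sum = 1.34655 ms.
Propagation delays (d/s per hop): 0.00109179, 0.00285, 0.0172222, 0.000333333 ms; sum = 0.0214973 ms.
Processing at 3 router(s): 3 × 2.8 ms = 8.4 ms.
End-to-end = 9.77 ms.

9.77 ms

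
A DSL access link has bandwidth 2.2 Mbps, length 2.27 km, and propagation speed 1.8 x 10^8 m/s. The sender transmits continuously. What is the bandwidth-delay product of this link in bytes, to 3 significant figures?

3.47 bytes

Propagation delay = 2270 / 180000000 = 1.26111e-05 s.
BDP = R × t_prop = 2200000 × 1.26111e-05 = 27.7444 bits.
In bytes: 27.7444/8 = 3.47 bytes.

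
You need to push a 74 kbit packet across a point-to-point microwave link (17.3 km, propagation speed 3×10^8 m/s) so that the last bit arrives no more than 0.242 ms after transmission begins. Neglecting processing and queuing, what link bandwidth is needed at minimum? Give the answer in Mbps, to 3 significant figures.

Propagation delay = 17300 / 300000000 = 0.0576667 ms.
Transmission budget = 0.242 − 0.0576667 = 0.184333 ms.
R ≥ L / t_tx = 74000 bits / 0.000184333 s = 401 Mbps.

401 Mbps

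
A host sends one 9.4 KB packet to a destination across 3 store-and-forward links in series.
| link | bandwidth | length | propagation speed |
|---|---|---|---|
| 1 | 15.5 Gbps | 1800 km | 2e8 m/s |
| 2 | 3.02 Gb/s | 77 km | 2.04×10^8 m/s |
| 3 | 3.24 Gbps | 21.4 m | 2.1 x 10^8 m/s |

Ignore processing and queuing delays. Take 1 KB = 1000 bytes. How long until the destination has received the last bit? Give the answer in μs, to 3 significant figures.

9430 μs

L = 75200 bits.
Transmission delays (L/R per hop): 4.85161, 24.9007, 23.2099 μs; sum = 52.9622 μs.
Propagation delays (d/s per hop): 9000, 377.451, 0.101905 μs; sum = 9377.55 μs.
End-to-end = 9430 μs.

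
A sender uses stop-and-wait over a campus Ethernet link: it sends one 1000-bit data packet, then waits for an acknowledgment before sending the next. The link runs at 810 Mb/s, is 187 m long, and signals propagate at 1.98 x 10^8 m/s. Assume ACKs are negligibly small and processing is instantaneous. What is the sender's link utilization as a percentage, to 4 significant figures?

t_tx = L/R = 1000/810000000 = 1.23457e-06 s.
t_prop = 187/198000000 = 9.44444e-07 s; RTT = 1.88889e-06 s.
Cycle = t_tx + RTT = 3.12346e-06 s.
Utilization = t_tx / cycle = 1.23457e-06/3.12346e-06 = 39.53 %.

39.53 %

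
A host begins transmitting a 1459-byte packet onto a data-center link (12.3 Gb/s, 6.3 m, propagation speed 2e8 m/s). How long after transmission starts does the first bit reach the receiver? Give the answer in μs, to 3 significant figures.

0.0315 μs

First bit experiences only propagation delay: d/s = 6.3/200000000 = 0.0315 μs.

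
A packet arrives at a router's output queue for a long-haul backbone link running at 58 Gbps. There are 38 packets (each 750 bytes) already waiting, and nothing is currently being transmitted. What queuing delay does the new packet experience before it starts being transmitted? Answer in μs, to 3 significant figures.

Each queued packet: L/R = 6000/58000000000 = 0.103448 μs.
38 queued → 3.93103 μs.
Queuing delay = 3.93 μs.

3.93 μs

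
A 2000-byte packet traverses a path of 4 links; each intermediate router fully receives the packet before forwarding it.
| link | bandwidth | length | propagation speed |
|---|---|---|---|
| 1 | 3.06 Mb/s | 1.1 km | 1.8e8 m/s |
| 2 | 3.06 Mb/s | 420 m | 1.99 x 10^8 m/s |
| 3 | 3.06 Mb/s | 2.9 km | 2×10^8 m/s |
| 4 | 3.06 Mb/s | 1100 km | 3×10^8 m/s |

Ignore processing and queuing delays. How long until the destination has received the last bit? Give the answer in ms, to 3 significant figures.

L = 2000 × 8 = 16000 bits.
Transmission delay per hop = L/R = 16000/3060000 = 5.22876 ms; 4 hops → 20.915 ms.
Propagation delays (d/s per hop): 0.00611111, 0.00211055, 0.0145, 3.66667 ms; sum = 3.68939 ms.
End-to-end = 24.6 ms.

24.6 ms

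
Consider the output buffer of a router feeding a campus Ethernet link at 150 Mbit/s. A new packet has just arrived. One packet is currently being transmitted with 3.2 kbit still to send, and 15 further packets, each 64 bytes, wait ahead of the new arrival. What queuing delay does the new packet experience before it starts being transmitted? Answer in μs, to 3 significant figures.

Each queued packet: L/R = 512/150000000 = 3.41333 μs.
15 queued → 51.2 μs.
Plus remaining 3200 bits of current packet: 21.3333 μs.
Queuing delay = 72.5 μs.

72.5 μs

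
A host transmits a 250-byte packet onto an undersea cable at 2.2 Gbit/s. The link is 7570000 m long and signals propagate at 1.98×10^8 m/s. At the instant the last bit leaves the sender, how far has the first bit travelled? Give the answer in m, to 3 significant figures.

180 m

t_tx = L/R = 2000/2200000000 = 9.09091e-07 s.
Distance = s × t_tx = 198000000 × 9.09091e-07 = 180 m.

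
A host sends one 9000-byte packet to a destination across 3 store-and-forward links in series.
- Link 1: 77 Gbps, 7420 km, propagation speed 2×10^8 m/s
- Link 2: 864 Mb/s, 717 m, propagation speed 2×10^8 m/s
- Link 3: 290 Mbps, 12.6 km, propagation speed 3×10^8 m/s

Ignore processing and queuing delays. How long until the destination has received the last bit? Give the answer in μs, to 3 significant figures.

37500 μs

L = 9000 × 8 = 72000 bits.
Transmission delays (L/R per hop): 0.935065, 83.3333, 248.276 μs; sum = 332.544 μs.
Propagation delays (d/s per hop): 37100, 3.585, 42 μs; sum = 37145.6 μs.
End-to-end = 37500 μs.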